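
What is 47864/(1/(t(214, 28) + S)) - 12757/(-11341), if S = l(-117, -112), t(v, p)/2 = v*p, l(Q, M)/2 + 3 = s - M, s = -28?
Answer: 6593160041861/11341 ≈ 5.8136e+8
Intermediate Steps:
l(Q, M) = -62 - 2*M (l(Q, M) = -6 + 2*(-28 - M) = -6 + (-56 - 2*M) = -62 - 2*M)
t(v, p) = 2*p*v (t(v, p) = 2*(v*p) = 2*(p*v) = 2*p*v)
S = 162 (S = -62 - 2*(-112) = -62 + 224 = 162)
47864/(1/(t(214, 28) + S)) - 12757/(-11341) = 47864/(1/(2*28*214 + 162)) - 12757/(-11341) = 47864/(1/(11984 + 162)) - 12757*(-1/11341) = 47864/(1/12146) + 12757/11341 = 47864*12146 + 12757/11341 = 581356144 + 12757/11341 = 6593160041861/11341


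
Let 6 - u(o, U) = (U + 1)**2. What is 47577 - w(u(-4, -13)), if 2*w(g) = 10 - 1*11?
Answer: 95155/2 ≈ 47578.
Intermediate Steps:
u(o, U) = 6 - (1 + U)**2 (u(o, U) = 6 - (U + 1)**2 = 6 - (1 + U)**2)
w(g) = -1/2 (w(g) = (10 - 1*11)/2 = (10 - 11)/2 = (1/2)*(-1) = -1/2)
47577 - w(u(-4, -13)) = 47577 - 1*(-1/2) = 47577 + 1/2 = 95155/2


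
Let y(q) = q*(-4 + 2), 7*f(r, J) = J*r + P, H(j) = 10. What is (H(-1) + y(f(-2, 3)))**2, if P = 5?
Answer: 5184/49 ≈ 105.80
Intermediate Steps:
f(r, J) = 5/7 + J*r/7 (f(r, J) = (J*r + 5)/7 = (5 + J*r)/7 = 5/7 + J*r/7)
y(q) = -2*q (y(q) = q*(-2) = -2*q)
(H(-1) + y(f(-2, 3)))**2 = (10 - 2*(5/7 + (1/7)*3*(-2)))**2 = (10 - 2*(5/7 - 6/7))**2 = (10 - 2*(-1/7))**2 = (10 + 2/7)**2 = (72/7)**2 = 5184/49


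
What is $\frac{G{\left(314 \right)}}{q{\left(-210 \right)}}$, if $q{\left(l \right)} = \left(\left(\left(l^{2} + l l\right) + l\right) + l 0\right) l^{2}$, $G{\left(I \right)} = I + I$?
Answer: $\frac{157}{970089750} \approx 1.6184 \cdot 10^{-7}$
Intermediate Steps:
$G{\left(I \right)} = 2 I$
$q{\left(l \right)} = l^{2} \left(l + 2 l^{2}\right)$ ($q{\left(l \right)} = \left(\left(\left(l^{2} + l^{2}\right) + l\right) + 0\right) l^{2} = \left(\left(2 l^{2} + l\right) + 0\right) l^{2} = \left(\left(l + 2 l^{2}\right) + 0\right) l^{2} = \left(l + 2 l^{2}\right) l^{2} = l^{2} \left(l + 2 l^{2}\right)$)
$\frac{G{\left(314 \right)}}{q{\left(-210 \right)}} = \frac{2 \cdot 314}{\left(-210\right)^{3} \left(1 + 2 \left(-210\right)\right)} = \frac{628}{\left(-9261000\right) \left(1 - 420\right)} = \frac{628}{\left(-9261000\right) \left(-419\right)} = \frac{628}{3880359000} = 628 \cdot \frac{1}{3880359000} = \frac{157}{970089750}$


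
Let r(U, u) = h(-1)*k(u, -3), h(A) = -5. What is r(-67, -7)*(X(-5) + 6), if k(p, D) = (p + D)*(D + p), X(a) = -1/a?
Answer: -3100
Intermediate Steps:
k(p, D) = (D + p)**2 (k(p, D) = (D + p)*(D + p) = (D + p)**2)
r(U, u) = -5*(-3 + u)**2
r(-67, -7)*(X(-5) + 6) = (-5*(-3 - 7)**2)*(-1/(-5) + 6) = (-5*(-10)**2)*(-1*(-1/5) + 6) = (-5*100)*(1/5 + 6) = -500*31/5 = -3100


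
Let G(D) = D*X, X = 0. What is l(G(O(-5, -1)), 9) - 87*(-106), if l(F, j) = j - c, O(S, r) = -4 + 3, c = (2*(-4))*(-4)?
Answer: 9199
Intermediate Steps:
c = 32 (c = -8*(-4) = 32)
O(S, r) = -1
G(D) = 0 (G(D) = D*0 = 0)
l(F, j) = -32 + j (l(F, j) = j - 1*32 = j - 32 = -32 + j)
l(G(O(-5, -1)), 9) - 87*(-106) = (-32 + 9) - 87*(-106) = -23 + 9222 = 9199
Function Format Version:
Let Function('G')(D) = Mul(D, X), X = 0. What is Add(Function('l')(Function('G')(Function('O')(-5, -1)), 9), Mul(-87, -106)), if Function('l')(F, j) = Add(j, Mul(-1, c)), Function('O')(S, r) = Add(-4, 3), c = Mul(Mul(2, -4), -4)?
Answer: 9199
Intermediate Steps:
c = 32 (c = Mul(-8, -4) = 32)
Function('O')(S, r) = -1
Function('G')(D) = 0 (Function('G')(D) = Mul(D, 0) = 0)
Function('l')(F, j) = Add(-32, j) (Function('l')(F, j) = Add(j, Mul(-1, 32)) = Add(j, -32) = Add(-32, j))
Add(Function('l')(Function('G')(Function('O')(-5, -1)), 9), Mul(-87, -106)) = Add(Add(-32, 9), Mul(-87, -106)) = Add(-23, 9222) = 9199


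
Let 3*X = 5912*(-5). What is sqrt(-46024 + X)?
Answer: 4*I*sqrt(31431)/3 ≈ 236.38*I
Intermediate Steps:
X = -29560/3 (X = (5912*(-5))/3 = (1/3)*(-29560) = -29560/3 ≈ -9853.3)
sqrt(-46024 + X) = sqrt(-46024 - 29560/3) = sqrt(-167632/3) = 4*I*sqrt(31431)/3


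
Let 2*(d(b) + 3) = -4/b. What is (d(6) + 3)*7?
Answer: -7/3 ≈ -2.3333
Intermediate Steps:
d(b) = -3 - 2/b (d(b) = -3 + (-4/b)/2 = -3 - 2/b)
(d(6) + 3)*7 = ((-3 - 2/6) + 3)*7 = ((-3 - 2*⅙) + 3)*7 = ((-3 - ⅓) + 3)*7 = (-10/3 + 3)*7 = -⅓*7 = -7/3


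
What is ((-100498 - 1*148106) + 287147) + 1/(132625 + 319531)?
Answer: 17427448709/452156 ≈ 38543.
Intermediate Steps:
((-100498 - 1*148106) + 287147) + 1/(132625 + 319531) = ((-100498 - 148106) + 287147) + 1/452156 = (-248604 + 287147) + 1/452156 = 38543 + 1/452156 = 17427448709/452156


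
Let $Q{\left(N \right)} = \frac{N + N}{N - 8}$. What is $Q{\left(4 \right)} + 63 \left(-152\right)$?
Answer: $-9578$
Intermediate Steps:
$Q{\left(N \right)} = \frac{2 N}{-8 + N}$
$Q{\left(4 \right)} + 63 \left(-152\right) = 2 \cdot 4 \frac{1}{-8 + 4} + 63 \left(-152\right) = 2 \cdot 4 \frac{1}{-4} - 9576 = 2 \cdot 4 \left(- \frac{1}{4}\right) - 9576 = -2 - 9576 = -9578$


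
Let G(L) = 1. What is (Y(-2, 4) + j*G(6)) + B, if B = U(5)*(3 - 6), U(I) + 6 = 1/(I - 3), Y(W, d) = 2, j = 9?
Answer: 55/2 ≈ 27.500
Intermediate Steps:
U(I) = -6 + 1/(-3 + I) (U(I) = -6 + 1/(I - 3) = -6 + 1/(-3 + I))
B = 33/2 (B = ((19 - 6*5)/(-3 + 5))*(3 - 6) = ((19 - 30)/2)*(-3) = ((½)*(-11))*(-3) = -11/2*(-3) = 33/2 ≈ 16.500)
(Y(-2, 4) + j*G(6)) + B = (2 + 9*1) + 33/2 = (2 + 9) + 33/2 = 11 + 33/2 = 55/2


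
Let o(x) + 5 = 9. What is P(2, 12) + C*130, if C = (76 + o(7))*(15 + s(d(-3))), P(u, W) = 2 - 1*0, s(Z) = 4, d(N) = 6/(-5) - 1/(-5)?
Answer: 197602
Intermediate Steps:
d(N) = -1 (d(N) = 6*(-1/5) - 1*(-1/5) = -6/5 + 1/5 = -1)
o(x) = 4 (o(x) = -5 + 9 = 4)
P(u, W) = 2 (P(u, W) = 2 + 0 = 2)
C = 1520 (C = (76 + 4)*(15 + 4) = 80*19 = 1520)
P(2, 12) + C*130 = 2 + 1520*130 = 2 + 197600 = 197602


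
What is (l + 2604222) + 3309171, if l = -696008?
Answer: 5217385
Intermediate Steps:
(l + 2604222) + 3309171 = (-696008 + 2604222) + 3309171 = 1908214 + 3309171 = 5217385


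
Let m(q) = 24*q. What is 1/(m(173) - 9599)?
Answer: -1/5447 ≈ -0.00018359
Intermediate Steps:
1/(m(173) - 9599) = 1/(24*173 - 9599) = 1/(4152 - 9599) = 1/(-5447) = -1/5447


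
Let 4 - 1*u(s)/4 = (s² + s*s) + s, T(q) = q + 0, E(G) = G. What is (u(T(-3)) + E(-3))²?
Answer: 2209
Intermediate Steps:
T(q) = q
u(s) = 16 - 8*s² - 4*s (u(s) = 16 - 4*((s² + s*s) + s) = 16 - 4*((s² + s²) + s) = 16 - 4*(2*s² + s) = 16 - 4*(s + 2*s²) = 16 + (-8*s² - 4*s) = 16 - 8*s² - 4*s)
(u(T(-3)) + E(-3))² = ((16 - 8*(-3)² - 4*(-3)) - 3)² = ((16 - 8*9 + 12) - 3)² = ((16 - 72 + 12) - 3)² = (-44 - 3)² = (-47)² = 2209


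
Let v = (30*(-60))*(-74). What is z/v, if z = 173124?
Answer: 4809/3700 ≈ 1.2997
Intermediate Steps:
v = 133200 (v = -1800*(-74) = 133200)
z/v = 173124/133200 = 173124*(1/133200) = 4809/3700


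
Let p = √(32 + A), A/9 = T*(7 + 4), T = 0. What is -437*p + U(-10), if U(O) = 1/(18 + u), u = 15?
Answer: 1/33 - 1748*√2 ≈ -2472.0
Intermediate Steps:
A = 0 (A = 9*(0*(7 + 4)) = 9*(0*11) = 9*0 = 0)
U(O) = 1/33 (U(O) = 1/(18 + 15) = 1/33)
p = 4*√2 (p = √(32 + 0) = √32 = 4*√2 ≈ 5.6569)
-437*p + U(-10) = -1748*√2 + 1/33 = 1/33 - 1748*√2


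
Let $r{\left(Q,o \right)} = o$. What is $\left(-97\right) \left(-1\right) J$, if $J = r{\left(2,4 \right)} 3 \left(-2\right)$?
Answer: $-2328$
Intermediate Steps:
$J = -24$ ($J = 4 \cdot 3 \left(-2\right) = 12 \left(-2\right) = -24$)
$\left(-97\right) \left(-1\right) J = \left(-97\right) \left(-1\right) \left(-24\right) = 97 \left(-24\right) = -2328$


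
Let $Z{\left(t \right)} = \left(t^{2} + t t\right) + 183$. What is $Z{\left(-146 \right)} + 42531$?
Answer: $85346$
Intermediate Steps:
$Z{\left(t \right)} = 183 + 2 t^{2}$ ($Z{\left(t \right)} = \left(t^{2} + t^{2}\right) + 183 = 2 t^{2} + 183 = 183 + 2 t^{2}$)
$Z{\left(-146 \right)} + 42531 = \left(183 + 2 \left(-146\right)^{2}\right) + 42531 = \left(183 + 2 \cdot 21316\right) + 42531 = \left(183 + 42632\right) + 42531 = 42815 + 42531 = 85346$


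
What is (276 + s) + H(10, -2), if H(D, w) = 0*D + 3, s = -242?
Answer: 37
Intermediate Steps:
H(D, w) = 3 (H(D, w) = 0 + 3 = 3)
(276 + s) + H(10, -2) = (276 - 242) + 3 = 34 + 3 = 37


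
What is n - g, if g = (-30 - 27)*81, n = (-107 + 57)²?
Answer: 7117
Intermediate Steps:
n = 2500 (n = (-50)² = 2500)
g = -4617 (g = -57*81 = -4617)
n - g = 2500 - 1*(-4617) = 2500 + 4617 = 7117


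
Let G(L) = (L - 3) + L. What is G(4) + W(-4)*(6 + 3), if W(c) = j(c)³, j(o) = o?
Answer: -571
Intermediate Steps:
G(L) = -3 + 2*L (G(L) = (-3 + L) + L = -3 + 2*L)
W(c) = c³
G(4) + W(-4)*(6 + 3) = (-3 + 2*4) + (-4)³*(6 + 3) = (-3 + 8) - 64*9 = 5 - 576 = -571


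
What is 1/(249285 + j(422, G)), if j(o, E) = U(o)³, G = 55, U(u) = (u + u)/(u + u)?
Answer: 1/249286 ≈ 4.0115e-6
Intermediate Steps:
U(u) = 1 (U(u) = (2*u)/((2*u)) = (2*u)*(1/(2*u)) = 1)
j(o, E) = 1 (j(o, E) = 1³ = 1)
1/(249285 + j(422, G)) = 1/(249285 + 1) = 1/249286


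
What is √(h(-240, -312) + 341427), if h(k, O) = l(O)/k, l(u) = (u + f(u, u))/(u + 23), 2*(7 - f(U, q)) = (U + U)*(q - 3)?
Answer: √14208766881/204 ≈ 584.32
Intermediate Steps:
f(U, q) = 7 - U*(-3 + q) (f(U, q) = 7 - (U + U)*(q - 3)/2 = 7 - 2*U*(-3 + q)/2 = 7 - U*(-3 + q))
l(u) = (7 - u² + 4*u)/(23 + u) (l(u) = (u + (7 + 3*u - u*u))/(u + 23) = (u + (7 + 3*u - u²))/(23 + u) = (u + (7 - u² + 3*u))/(23 + u) = (7 - u² + 4*u)/(23 + u))
h(k, O) = (7 - O² + 4*O)/(k*(23 + O)) (h(k, O) = ((7 - O² + 4*O)/(23 + O))/k = (7 - O² + 4*O)/(k*(23 + O)))
√(h(-240, -312) + 341427) = √((7 - 1*(-312)² + 4*(-312))/((-240)*(23 - 312)) + 341427) = √(-1/240*(7 - 1*97344 - 1248)/(-289) + 341427) = √(-1/240*(-1/289)*(7 - 97344 - 1248) + 341427) = √(-1/240*(-1/289)*(-98585) + 341427) = √(-19717/13872 + 341427) = √(4736255627/13872) = √14208766881/204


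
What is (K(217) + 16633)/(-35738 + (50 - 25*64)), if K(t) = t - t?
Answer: -16633/37288 ≈ -0.44607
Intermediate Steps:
K(t) = 0
(K(217) + 16633)/(-35738 + (50 - 25*64)) = (0 + 16633)/(-35738 + (50 - 25*64)) = 16633/(-35738 + (50 - 1600)) = 16633/(-35738 - 1550) = 16633/(-37288) = 16633*(-1/37288) = -16633/37288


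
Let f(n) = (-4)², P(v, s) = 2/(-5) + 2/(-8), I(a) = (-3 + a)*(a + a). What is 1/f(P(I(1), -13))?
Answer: 1/16 ≈ 0.062500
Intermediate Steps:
I(a) = 2*a*(-3 + a) (I(a) = (-3 + a)*(2*a) = 2*a*(-3 + a))
P(v, s) = -13/20 (P(v, s) = 2*(-⅕) + 2*(-⅛) = -⅖ - ¼ = -13/20)
f(n) = 16
1/f(P(I(1), -13)) = 1/16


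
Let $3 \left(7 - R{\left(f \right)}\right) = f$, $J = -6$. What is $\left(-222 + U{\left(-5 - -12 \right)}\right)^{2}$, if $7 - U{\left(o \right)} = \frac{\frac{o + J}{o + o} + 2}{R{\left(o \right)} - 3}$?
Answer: $\frac{229128769}{4900} \approx 46761.0$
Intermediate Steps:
$R{\left(f \right)} = 7 - \frac{f}{3}$
$U{\left(o \right)} = 7 - \frac{2 + \frac{-6 + o}{2 o}}{4 - \frac{o}{3}}$ ($U{\left(o \right)} = 7 - \frac{\frac{o - 6}{o + o} + 2}{\left(7 - \frac{o}{3}\right) - 3} = 7 - \frac{\frac{-6 + o}{2 o} + 2}{4 - \frac{o}{3}} = 7 - \frac{2 + \frac{-6 + o}{2 o}}{4 - \frac{o}{3}}$)
$\left(-222 + U{\left(-5 - -12 \right)}\right)^{2} = \left(-222 + \frac{-18 - 153 \left(-5 - -12\right) + 14 \left(-5 - -12\right)^{2}}{2 \left(-5 - -12\right) \left(-12 - -7\right)}\right)^{2} = \left(-222 + \frac{-18 - 153 \left(-5 + 12\right) + 14 \left(-5 + 12\right)^{2}}{2 \left(-5 + 12\right) \left(-12 + \left(-5 + 12\right)\right)}\right)^{2} = \left(-222 + \frac{-18 - 1071 + 14 \cdot 7^{2}}{2 \cdot 7 \left(-12 + 7\right)}\right)^{2} = \left(-222 + \frac{1}{2} \cdot \frac{1}{7} \frac{1}{-5} \left(-18 - 1071 + 14 \cdot 49\right)\right)^{2} = \left(-222 + \frac{1}{2} \cdot \frac{1}{7} \left(- \frac{1}{5}\right) \left(-18 - 1071 + 686\right)\right)^{2} = \left(-222 + \frac{1}{2} \cdot \frac{1}{7} \left(- \frac{1}{5}\right) \left(-403\right)\right)^{2} = \left(-222 + \frac{403}{70}\right)^{2} = \left(- \frac{15137}{70}\right)^{2} = \frac{229128769}{4900}$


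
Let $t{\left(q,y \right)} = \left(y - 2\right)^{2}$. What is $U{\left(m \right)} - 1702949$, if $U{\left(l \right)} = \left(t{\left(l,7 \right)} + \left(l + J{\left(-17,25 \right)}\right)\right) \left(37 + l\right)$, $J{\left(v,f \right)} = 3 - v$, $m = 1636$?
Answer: $1109364$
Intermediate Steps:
$t{\left(q,y \right)} = \left(-2 + y\right)^{2}$
$U{\left(l \right)} = \left(37 + l\right) \left(45 + l\right)$ ($U{\left(l \right)} = \left(\left(-2 + 7\right)^{2} + \left(l + \left(3 - -17\right)\right)\right) \left(37 + l\right) = \left(5^{2} + \left(l + \left(3 + 17\right)\right)\right) \left(37 + l\right) = \left(25 + \left(l + 20\right)\right) \left(37 + l\right) = \left(25 + \left(20 + l\right)\right) \left(37 + l\right) = \left(45 + l\right) \left(37 + l\right) = \left(37 + l\right) \left(45 + l\right)$)
$U{\left(m \right)} - 1702949 = \left(1665 + 1636^{2} + 82 \cdot 1636\right) - 1702949 = \left(1665 + 2676496 + 134152\right) - 1702949 = 2812313 - 1702949 = 1109364$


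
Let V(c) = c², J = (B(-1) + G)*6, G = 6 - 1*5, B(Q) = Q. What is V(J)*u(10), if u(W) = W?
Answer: 0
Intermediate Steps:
G = 1 (G = 6 - 5 = 1)
J = 0 (J = (-1 + 1)*6 = 0*6 = 0)
V(J)*u(10) = 0²*10 = 0*10 = 0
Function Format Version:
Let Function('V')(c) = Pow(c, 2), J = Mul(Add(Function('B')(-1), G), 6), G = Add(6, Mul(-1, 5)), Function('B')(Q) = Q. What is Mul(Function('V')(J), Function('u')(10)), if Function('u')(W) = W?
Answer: 0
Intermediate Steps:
G = 1 (G = Add(6, -5) = 1)
J = 0 (J = Mul(Add(-1, 1), 6) = Mul(0, 6) = 0)
Mul(Function('V')(J), Function('u')(10)) = Mul(Pow(0, 2), 10) = Mul(0, 10) = 0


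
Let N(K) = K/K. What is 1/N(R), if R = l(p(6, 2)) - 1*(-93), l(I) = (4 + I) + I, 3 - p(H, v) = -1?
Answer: 1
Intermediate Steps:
p(H, v) = 4 (p(H, v) = 3 - 1*(-1) = 3 + 1 = 4)
l(I) = 4 + 2*I
R = 105 (R = (4 + 2*4) - 1*(-93) = (4 + 8) + 93 = 12 + 93 = 105)
N(K) = 1
1/N(R) = 1/1 = 1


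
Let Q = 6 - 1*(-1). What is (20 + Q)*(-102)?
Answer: -2754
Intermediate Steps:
Q = 7 (Q = 6 + 1 = 7)
(20 + Q)*(-102) = (20 + 7)*(-102) = 27*(-102) = -2754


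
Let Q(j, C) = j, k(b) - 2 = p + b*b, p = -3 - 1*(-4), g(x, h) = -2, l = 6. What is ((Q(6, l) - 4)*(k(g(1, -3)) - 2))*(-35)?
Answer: -350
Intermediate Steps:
p = 1 (p = -3 + 4 = 1)
k(b) = 3 + b**2 (k(b) = 2 + (1 + b*b) = 2 + (1 + b**2) = 3 + b**2)
((Q(6, l) - 4)*(k(g(1, -3)) - 2))*(-35) = ((6 - 4)*((3 + (-2)**2) - 2))*(-35) = (2*((3 + 4) - 2))*(-35) = (2*(7 - 2))*(-35) = (2*5)*(-35) = 10*(-35) = -350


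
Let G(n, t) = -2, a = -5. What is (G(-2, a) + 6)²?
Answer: 16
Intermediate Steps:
(G(-2, a) + 6)² = (-2 + 6)² = 4² = 16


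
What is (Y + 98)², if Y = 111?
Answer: 43681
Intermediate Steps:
(Y + 98)² = (111 + 98)² = 209² = 43681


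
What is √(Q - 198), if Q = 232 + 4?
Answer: √38 ≈ 6.1644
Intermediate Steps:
Q = 236
√(Q - 198) = √(236 - 198) = √38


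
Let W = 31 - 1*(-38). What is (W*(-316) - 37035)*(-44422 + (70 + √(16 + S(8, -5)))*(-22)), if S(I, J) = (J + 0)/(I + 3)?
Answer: 2704358118 + 353034*√209 ≈ 2.7095e+9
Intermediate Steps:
S(I, J) = J/(3 + I)
W = 69 (W = 31 + 38 = 69)
(W*(-316) - 37035)*(-44422 + (70 + √(16 + S(8, -5)))*(-22)) = (69*(-316) - 37035)*(-44422 + (70 + √(16 - 5/(3 + 8)))*(-22)) = (-21804 - 37035)*(-44422 + (70 + √(16 - 5/11))*(-22)) = -58839*(-44422 + (70 + √(16 - 5*1/11))*(-22)) = -58839*(-44422 + (70 + √(16 - 5/11))*(-22)) = -58839*(-44422 + (70 + √(171/11))*(-22)) = -58839*(-44422 + (70 + 3*√209/11)*(-22)) = -58839*(-44422 + (-1540 - 6*√209)) = -58839*(-45962 - 6*√209) = 2704358118 + 353034*√209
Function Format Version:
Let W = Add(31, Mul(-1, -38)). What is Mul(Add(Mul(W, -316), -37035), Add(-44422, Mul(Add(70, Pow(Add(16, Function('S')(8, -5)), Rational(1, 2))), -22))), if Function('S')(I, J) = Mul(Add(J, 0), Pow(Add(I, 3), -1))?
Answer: Add(2704358118, Mul(353034, Pow(209, Rational(1, 2)))) ≈ 2.7095e+9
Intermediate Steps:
Function('S')(I, J) = Mul(J, Pow(Add(3, I), -1))
W = 69 (W = Add(31, 38) = 69)
Mul(Add(Mul(W, -316), -37035), Add(-44422, Mul(Add(70, Pow(Add(16, Function('S')(8, -5)), Rational(1, 2))), -22))) = Mul(Add(Mul(69, -316), -37035), Add(-44422, Mul(Add(70, Pow(Add(16, Mul(-5, Pow(Add(3, 8), -1))), Rational(1, 2))), -22))) = Mul(Add(-21804, -37035), Add(-44422, Mul(Add(70, Pow(Add(16, Mul(-5, Pow(11, -1))), Rational(1, 2))), -22))) = Mul(-58839, Add(-44422, Mul(Add(70, Pow(Add(16, Mul(-5, Rational(1, 11))), Rational(1, 2))), -22))) = Mul(-58839, Add(-44422, Mul(Add(70, Pow(Add(16, Rational(-5, 11)), Rational(1, 2))), -22))) = Mul(-58839, Add(-44422, Mul(Add(70, Pow(Rational(171, 11), Rational(1, 2))), -22))) = Mul(-58839, Add(-44422, Mul(Add(70, Mul(Rational(3, 11), Pow(209, Rational(1, 2)))), -22))) = Mul(-58839, Add(-44422, Add(-1540, Mul(-6, Pow(209, Rational(1, 2)))))) = Mul(-58839, Add(-45962, Mul(-6, Pow(209, Rational(1, 2))))) = Add(2704358118, Mul(353034, Pow(209, Rational(1, 2))))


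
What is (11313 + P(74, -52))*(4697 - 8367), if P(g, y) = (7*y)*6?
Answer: -33503430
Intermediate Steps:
P(g, y) = 42*y
(11313 + P(74, -52))*(4697 - 8367) = (11313 + 42*(-52))*(4697 - 8367) = (11313 - 2184)*(-3670) = 9129*(-3670) = -33503430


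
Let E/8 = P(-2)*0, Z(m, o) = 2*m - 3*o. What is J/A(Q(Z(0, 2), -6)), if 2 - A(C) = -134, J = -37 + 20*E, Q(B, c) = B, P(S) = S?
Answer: -37/136 ≈ -0.27206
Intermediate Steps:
Z(m, o) = -3*o + 2*m
E = 0 (E = 8*(-2*0) = 8*0 = 0)
J = -37 (J = -37 + 20*0 = -37 + 0 = -37)
A(C) = 136 (A(C) = 2 - 1*(-134) = 2 + 134 = 136)
J/A(Q(Z(0, 2), -6)) = -37/136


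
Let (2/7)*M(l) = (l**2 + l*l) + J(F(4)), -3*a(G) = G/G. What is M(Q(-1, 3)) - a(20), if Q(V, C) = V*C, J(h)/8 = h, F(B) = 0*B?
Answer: 190/3 ≈ 63.333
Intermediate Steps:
F(B) = 0
J(h) = 8*h
Q(V, C) = C*V
a(G) = -1/3 (a(G) = -G/(3*G) = -1/3*1 = -1/3)
M(l) = 7*l**2 (M(l) = 7*((l**2 + l*l) + 8*0)/2 = 7*((l**2 + l**2) + 0)/2 = 7*(2*l**2 + 0)/2 = 7*(2*l**2)/2 = 7*l**2)
M(Q(-1, 3)) - a(20) = 7*(3*(-1))**2 - 1*(-1/3) = 7*(-3)**2 + 1/3 = 7*9 + 1/3 = 63 + 1/3 = 190/3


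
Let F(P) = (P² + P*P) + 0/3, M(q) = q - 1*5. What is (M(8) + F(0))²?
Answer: 9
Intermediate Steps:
M(q) = -5 + q (M(q) = q - 5 = -5 + q)
F(P) = 2*P² (F(P) = (P² + P²) + 0*(⅓) = 2*P² + 0 = 2*P²)
(M(8) + F(0))² = ((-5 + 8) + 2*0²)² = (3 + 2*0)² = (3 + 0)² = 3² = 9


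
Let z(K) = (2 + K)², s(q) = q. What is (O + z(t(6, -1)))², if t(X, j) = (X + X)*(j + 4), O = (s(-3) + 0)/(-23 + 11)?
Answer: 33373729/16 ≈ 2.0859e+6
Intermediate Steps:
O = ¼ (O = (-3 + 0)/(-23 + 11) = -3/(-12) = -3*(-1/12) = ¼ ≈ 0.25000)
t(X, j) = 2*X*(4 + j) (t(X, j) = (2*X)*(4 + j) = 2*X*(4 + j))
(O + z(t(6, -1)))² = (¼ + (2 + 2*6*(4 - 1))²)² = (¼ + (2 + 2*6*3)²)² = (¼ + (2 + 36)²)² = (¼ + 38²)² = (¼ + 1444)² = (5777/4)² = 33373729/16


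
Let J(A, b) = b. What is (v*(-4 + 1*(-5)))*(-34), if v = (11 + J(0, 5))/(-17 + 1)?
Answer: -306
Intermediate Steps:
v = -1 (v = (11 + 5)/(-17 + 1) = 16/(-16) = 16*(-1/16) = -1)
(v*(-4 + 1*(-5)))*(-34) = -(-4 + 1*(-5))*(-34) = -(-4 - 5)*(-34) = -1*(-9)*(-34) = 9*(-34) = -306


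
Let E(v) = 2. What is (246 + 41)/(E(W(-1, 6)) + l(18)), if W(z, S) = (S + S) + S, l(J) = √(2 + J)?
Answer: -287/8 + 287*√5/8 ≈ 44.344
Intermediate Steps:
W(z, S) = 3*S (W(z, S) = 2*S + S = 3*S)
(246 + 41)/(E(W(-1, 6)) + l(18)) = (246 + 41)/(2 + √(2 + 18)) = 287/(2 + √20) = 287/(2 + 2*√5)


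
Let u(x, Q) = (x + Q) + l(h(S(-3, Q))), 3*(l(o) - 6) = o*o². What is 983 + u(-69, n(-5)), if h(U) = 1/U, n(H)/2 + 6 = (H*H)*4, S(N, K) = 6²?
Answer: 155084545/139968 ≈ 1108.0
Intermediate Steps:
S(N, K) = 36
n(H) = -12 + 8*H² (n(H) = -12 + 2*((H*H)*4) = -12 + 2*(H²*4) = -12 + 2*(4*H²) = -12 + 8*H²)
l(o) = 6 + o³/3 (l(o) = 6 + (o*o²)/3 = 6 + o³/3)
u(x, Q) = 839809/139968 + Q + x (u(x, Q) = (x + Q) + (6 + (1/36)³/3) = (Q + x) + (6 + (1/36)³/3) = (Q + x) + (6 + (⅓)*(1/46656)) = (Q + x) + (6 + 1/139968) = (Q + x) + 839809/139968 = 839809/139968 + Q + x)
983 + u(-69, n(-5)) = 983 + (839809/139968 + (-12 + 8*(-5)²) - 69) = 983 + (839809/139968 + (-12 + 8*25) - 69) = 983 + (839809/139968 + (-12 + 200) - 69) = 983 + (839809/139968 + 188 - 69) = 983 + 17496001/139968 = 155084545/139968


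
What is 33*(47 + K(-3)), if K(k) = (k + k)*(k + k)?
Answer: 2739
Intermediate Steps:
K(k) = 4*k**2 (K(k) = (2*k)*(2*k) = 4*k**2)
33*(47 + K(-3)) = 33*(47 + 4*(-3)**2) = 33*(47 + 4*9) = 33*(47 + 36) = 33*83 = 2739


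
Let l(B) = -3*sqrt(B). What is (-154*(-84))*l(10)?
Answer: -38808*sqrt(10) ≈ -1.2272e+5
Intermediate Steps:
(-154*(-84))*l(10) = (-154*(-84))*(-3*sqrt(10)) = 12936*(-3*sqrt(10)) = -38808*sqrt(10)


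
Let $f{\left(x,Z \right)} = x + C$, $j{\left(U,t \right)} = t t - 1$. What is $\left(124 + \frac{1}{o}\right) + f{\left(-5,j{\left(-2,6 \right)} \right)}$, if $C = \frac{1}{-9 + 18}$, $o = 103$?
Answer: $\frac{110425}{927} \approx 119.12$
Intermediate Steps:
$C = \frac{1}{9} \approx 0.11111$
$j{\left(U,t \right)} = -1 + t^{2}$ ($j{\left(U,t \right)} = t^{2} - 1 = -1 + t^{2}$)
$f{\left(x,Z \right)} = \frac{1}{9} + x$ ($f{\left(x,Z \right)} = x + \frac{1}{9} = \frac{1}{9} + x$)
$\left(124 + \frac{1}{o}\right) + f{\left(-5,j{\left(-2,6 \right)} \right)} = \left(124 + \frac{1}{103}\right) + \left(\frac{1}{9} - 5\right) = \left(124 + \frac{1}{103}\right) - \frac{44}{9} = \frac{12773}{103} - \frac{44}{9} = \frac{110425}{927}$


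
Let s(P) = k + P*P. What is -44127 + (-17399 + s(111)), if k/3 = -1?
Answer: -49208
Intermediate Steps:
k = -3 (k = 3*(-1) = -3)
s(P) = -3 + P² (s(P) = -3 + P*P = -3 + P²)
-44127 + (-17399 + s(111)) = -44127 + (-17399 + (-3 + 111²)) = -44127 + (-17399 + (-3 + 12321)) = -44127 + (-17399 + 12318) = -44127 - 5081 = -49208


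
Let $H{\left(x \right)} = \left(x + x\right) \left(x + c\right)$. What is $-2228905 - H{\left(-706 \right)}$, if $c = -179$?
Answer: $-3478525$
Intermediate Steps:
$H{\left(x \right)} = 2 x \left(-179 + x\right)$ ($H{\left(x \right)} = \left(x + x\right) \left(x - 179\right) = 2 x \left(-179 + x\right)$)
$-2228905 - H{\left(-706 \right)} = -2228905 - 2 \left(-706\right) \left(-179 - 706\right) = -2228905 - 2 \left(-706\right) \left(-885\right) = -2228905 - 1249620 = -3478525$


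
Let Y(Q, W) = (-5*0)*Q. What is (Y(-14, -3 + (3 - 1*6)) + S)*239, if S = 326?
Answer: 77914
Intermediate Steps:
Y(Q, W) = 0 (Y(Q, W) = 0*Q = 0)
(Y(-14, -3 + (3 - 1*6)) + S)*239 = (0 + 326)*239 = 326*239 = 77914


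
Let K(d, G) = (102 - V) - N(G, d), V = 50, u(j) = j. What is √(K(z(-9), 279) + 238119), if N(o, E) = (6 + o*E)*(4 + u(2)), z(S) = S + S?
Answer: √268267 ≈ 517.95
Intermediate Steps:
z(S) = 2*S
N(o, E) = 36 + 6*E*o (N(o, E) = (6 + o*E)*(4 + 2) = (6 + E*o)*6 = 36 + 6*E*o)
K(d, G) = 16 - 6*G*d (K(d, G) = (102 - 1*50) - (36 + 6*d*G) = (102 - 50) - (36 + 6*G*d) = 52 + (-36 - 6*G*d) = 16 - 6*G*d)
√(K(z(-9), 279) + 238119) = √((16 - 6*279*2*(-9)) + 238119) = √((16 - 6*279*(-18)) + 238119) = √((16 + 30132) + 238119) = √(30148 + 238119) = √268267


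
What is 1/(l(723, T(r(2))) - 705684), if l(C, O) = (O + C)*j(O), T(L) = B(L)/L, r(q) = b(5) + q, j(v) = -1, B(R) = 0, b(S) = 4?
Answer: -1/706407 ≈ -1.4156e-6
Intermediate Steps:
r(q) = 4 + q
T(L) = 0 (T(L) = 0/L = 0)
l(C, O) = -C - O (l(C, O) = (O + C)*(-1) = (C + O)*(-1) = -C - O)
1/(l(723, T(r(2))) - 705684) = 1/((-1*723 - 1*0) - 705684) = 1/((-723 + 0) - 705684) = 1/(-723 - 705684) = 1/(-706407) = -1/706407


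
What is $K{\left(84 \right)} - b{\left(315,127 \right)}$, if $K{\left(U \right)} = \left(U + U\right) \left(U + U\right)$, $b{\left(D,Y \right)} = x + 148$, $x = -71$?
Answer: $28147$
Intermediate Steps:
$b{\left(D,Y \right)} = 77$ ($b{\left(D,Y \right)} = -71 + 148 = 77$)
$K{\left(U \right)} = 4 U^{2}$ ($K{\left(U \right)} = 2 U 2 U = 4 U^{2}$)
$K{\left(84 \right)} - b{\left(315,127 \right)} = 4 \cdot 84^{2} - 77 = 4 \cdot 7056 - 77 = 28224 - 77 = 28147$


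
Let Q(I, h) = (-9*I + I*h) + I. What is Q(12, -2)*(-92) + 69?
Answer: 11109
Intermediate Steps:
Q(I, h) = -8*I + I*h
Q(12, -2)*(-92) + 69 = (12*(-8 - 2))*(-92) + 69 = (12*(-10))*(-92) + 69 = -120*(-92) + 69 = 11040 + 69 = 11109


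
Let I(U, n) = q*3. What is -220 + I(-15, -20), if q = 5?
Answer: -205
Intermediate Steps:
I(U, n) = 15 (I(U, n) = 5*3 = 15)
-220 + I(-15, -20) = -220 + 15 = -205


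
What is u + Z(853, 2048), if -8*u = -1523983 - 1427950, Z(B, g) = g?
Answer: 2968317/8 ≈ 3.7104e+5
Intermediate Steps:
u = 2951933/8 (u = -(-1523983 - 1427950)/8 = -⅛*(-2951933) = 2951933/8 ≈ 3.6899e+5)
u + Z(853, 2048) = 2951933/8 + 2048 = 2968317/8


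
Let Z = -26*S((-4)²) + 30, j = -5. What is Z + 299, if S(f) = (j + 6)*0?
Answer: 329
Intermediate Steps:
S(f) = 0 (S(f) = (-5 + 6)*0 = 1*0 = 0)
Z = 30 (Z = -26*0 + 30 = 0 + 30 = 30)
Z + 299 = 30 + 299 = 329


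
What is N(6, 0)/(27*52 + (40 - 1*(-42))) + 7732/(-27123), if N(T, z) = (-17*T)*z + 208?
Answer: -2924084/20152389 ≈ -0.14510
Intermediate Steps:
N(T, z) = 208 - 17*T*z (N(T, z) = -17*T*z + 208 = 208 - 17*T*z)
N(6, 0)/(27*52 + (40 - 1*(-42))) + 7732/(-27123) = (208 - 17*6*0)/(27*52 + (40 - 1*(-42))) + 7732/(-27123) = (208 + 0)/(1404 + (40 + 42)) + 7732*(-1/27123) = 208/(1404 + 82) - 7732/27123 = 208/1486 - 7732/27123 = 208*(1/1486) - 7732/27123 = 104/743 - 7732/27123 = -2924084/20152389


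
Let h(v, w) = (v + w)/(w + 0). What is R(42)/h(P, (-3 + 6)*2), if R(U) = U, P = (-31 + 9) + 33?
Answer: 252/17 ≈ 14.824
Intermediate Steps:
P = 11 (P = -22 + 33 = 11)
h(v, w) = (v + w)/w
R(42)/h(P, (-3 + 6)*2) = 42/(((11 + (-3 + 6)*2)/(((-3 + 6)*2)))) = 42/(((11 + 3*2)/((3*2)))) = 42/(((11 + 6)/6)) = 42/(((1/6)*17)) = 42/(17/6) = 42*(6/17) = 252/17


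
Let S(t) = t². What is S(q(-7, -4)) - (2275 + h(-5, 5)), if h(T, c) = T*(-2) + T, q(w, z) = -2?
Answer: -2276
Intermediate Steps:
h(T, c) = -T (h(T, c) = -2*T + T = -T)
S(q(-7, -4)) - (2275 + h(-5, 5)) = (-2)² - (2275 - 1*(-5)) = 4 - (2275 + 5) = 4 - 1*2280 = 4 - 2280 = -2276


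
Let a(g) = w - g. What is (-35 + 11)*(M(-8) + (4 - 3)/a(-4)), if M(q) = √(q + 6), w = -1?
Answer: -8 - 24*I*√2 ≈ -8.0 - 33.941*I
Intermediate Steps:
a(g) = -1 - g
M(q) = √(6 + q)
(-35 + 11)*(M(-8) + (4 - 3)/a(-4)) = (-35 + 11)*(√(6 - 8) + (4 - 3)/(-1 - 1*(-4))) = -24*(√(-2) + 1/(-1 + 4)) = -24*(I*√2 + 1/3) = -24*(I*√2 + 1*(⅓)) = -24*(I*√2 + ⅓) = -24*(⅓ + I*√2) = -8 - 24*I*√2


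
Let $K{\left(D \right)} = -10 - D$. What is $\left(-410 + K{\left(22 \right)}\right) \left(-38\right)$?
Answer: $16796$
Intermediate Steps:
$\left(-410 + K{\left(22 \right)}\right) \left(-38\right) = \left(-410 - 32\right) \left(-38\right) = \left(-442\right) \left(-38\right) = 16796$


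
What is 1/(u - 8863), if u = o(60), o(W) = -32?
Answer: -1/8895 ≈ -0.00011242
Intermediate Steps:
u = -32
1/(u - 8863) = 1/(-32 - 8863) = 1/(-8895) = -1/8895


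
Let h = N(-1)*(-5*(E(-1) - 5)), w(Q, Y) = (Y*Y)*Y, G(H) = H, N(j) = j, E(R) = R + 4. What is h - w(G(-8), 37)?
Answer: -50663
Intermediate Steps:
E(R) = 4 + R
w(Q, Y) = Y³ (w(Q, Y) = Y²*Y = Y³)
h = -10 (h = -(-5)*((4 - 1) - 5) = -(-5)*(3 - 5) = -(-5)*(-2) = -1*10 = -10)
h - w(G(-8), 37) = -10 - 1*37³ = -10 - 1*50653 = -10 - 50653 = -50663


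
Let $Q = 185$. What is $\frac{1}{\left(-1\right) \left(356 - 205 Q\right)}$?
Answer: $\frac{1}{37569} \approx 2.6618 \cdot 10^{-5}$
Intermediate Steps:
$\frac{1}{\left(-1\right) \left(356 - 205 Q\right)} = \frac{1}{\left(-1\right) \left(356 - 37925\right)} = \frac{1}{\left(-1\right) \left(-37569\right)} = \frac{1}{37569}$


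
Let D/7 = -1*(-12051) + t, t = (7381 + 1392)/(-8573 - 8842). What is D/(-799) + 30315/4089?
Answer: -39609820801/403522965 ≈ -98.160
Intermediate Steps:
t = -8773/17415 (t = 8773/(-17415) = 8773*(-1/17415) = -8773/17415 ≈ -0.50376)
D = 1469015744/17415 (D = 7*(-1*(-12051) - 8773/17415) = 7*(12051 - 8773/17415) = 7*(209859392/17415) = 1469015744/17415 ≈ 84354.)
D/(-799) + 30315/4089 = (1469015744/17415)/(-799) + 30315/4089 = (1469015744/17415)*(-1/799) + 30315*(1/4089) = -1469015744/13914585 + 215/29 = -39609820801/403522965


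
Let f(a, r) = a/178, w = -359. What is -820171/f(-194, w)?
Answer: 72995219/97 ≈ 7.5253e+5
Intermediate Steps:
f(a, r) = a/178 (f(a, r) = a*(1/178) = a/178)
-820171/f(-194, w) = -820171/((1/178)*(-194)) = -820171/(-97/89) = -820171*(-89/97) = 72995219/97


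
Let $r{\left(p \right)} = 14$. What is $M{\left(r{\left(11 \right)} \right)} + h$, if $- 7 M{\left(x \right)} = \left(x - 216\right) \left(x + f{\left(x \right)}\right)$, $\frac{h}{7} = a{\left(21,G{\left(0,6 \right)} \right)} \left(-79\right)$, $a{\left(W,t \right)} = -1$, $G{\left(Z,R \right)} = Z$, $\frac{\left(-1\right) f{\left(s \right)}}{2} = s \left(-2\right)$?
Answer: $2573$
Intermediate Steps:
$f{\left(s \right)} = 4 s$ ($f{\left(s \right)} = - 2 s \left(-2\right) = - 2 \left(- 2 s\right) = 4 s$)
$h = 553$ ($h = 7 \left(\left(-1\right) \left(-79\right)\right) = 7 \cdot 79 = 553$)
$M{\left(x \right)} = - \frac{5 x \left(-216 + x\right)}{7}$ ($M{\left(x \right)} = - \frac{\left(x - 216\right) \left(x + 4 x\right)}{7} = - \frac{\left(-216 + x\right) 5 x}{7} = - \frac{5 x \left(-216 + x\right)}{7}$)
$M{\left(r{\left(11 \right)} \right)} + h = \frac{5}{7} \cdot 14 \left(216 - 14\right) + 553 = \frac{5}{7} \cdot 14 \cdot 202 + 553 = 2020 + 553 = 2573$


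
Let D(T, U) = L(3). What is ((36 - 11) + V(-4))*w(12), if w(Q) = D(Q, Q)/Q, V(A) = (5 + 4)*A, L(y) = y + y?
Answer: -11/2 ≈ -5.5000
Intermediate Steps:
L(y) = 2*y
D(T, U) = 6 (D(T, U) = 2*3 = 6)
V(A) = 9*A
w(Q) = 6/Q
((36 - 11) + V(-4))*w(12) = ((36 - 11) + 9*(-4))*(6/12) = (25 - 36)*(6*(1/12)) = -11*½ = -11/2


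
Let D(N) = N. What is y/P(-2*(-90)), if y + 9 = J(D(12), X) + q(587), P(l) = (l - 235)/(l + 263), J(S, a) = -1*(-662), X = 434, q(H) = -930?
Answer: 122711/55 ≈ 2231.1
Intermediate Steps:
J(S, a) = 662
P(l) = (-235 + l)/(263 + l)
y = -277 (y = -9 + (662 - 930) = -9 - 268 = -277)
y/P(-2*(-90)) = -277*(263 - 2*(-90))/(-235 - 2*(-90)) = -277*(263 + 180)/(-235 + 180) = -277/(-55/443) = -277*(-443/55) = 122711/55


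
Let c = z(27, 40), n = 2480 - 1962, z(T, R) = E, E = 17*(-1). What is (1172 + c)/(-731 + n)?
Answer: -385/71 ≈ -5.4225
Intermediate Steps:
E = -17
z(T, R) = -17
n = 518
c = -17
(1172 + c)/(-731 + n) = (1172 - 17)/(-731 + 518) = 1155/(-213) = 1155*(-1/213) = -385/71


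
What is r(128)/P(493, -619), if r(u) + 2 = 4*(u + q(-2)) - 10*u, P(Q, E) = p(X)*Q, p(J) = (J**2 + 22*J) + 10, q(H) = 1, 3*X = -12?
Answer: 383/15283 ≈ 0.025061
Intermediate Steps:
X = -4 (X = (1/3)*(-12) = -4)
p(J) = 10 + J**2 + 22*J
P(Q, E) = -62*Q (P(Q, E) = (10 + (-4)**2 + 22*(-4))*Q = (10 + 16 - 88)*Q = -62*Q)
r(u) = 2 - 6*u (r(u) = -2 + (4*(u + 1) - 10*u) = -2 + (4*(1 + u) - 10*u) = -2 + ((4 + 4*u) - 10*u) = -2 + (4 - 6*u) = 2 - 6*u)
r(128)/P(493, -619) = (2 - 6*128)/((-62*493)) = (2 - 768)/(-30566) = -766*(-1/30566) = 383/15283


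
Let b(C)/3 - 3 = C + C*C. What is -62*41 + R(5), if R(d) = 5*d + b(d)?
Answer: -2418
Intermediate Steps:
b(C) = 9 + 3*C + 3*C² (b(C) = 9 + 3*(C + C*C) = 9 + 3*(C + C²) = 9 + (3*C + 3*C²) = 9 + 3*C + 3*C²)
R(d) = 9 + 3*d² + 8*d (R(d) = 5*d + (9 + 3*d + 3*d²) = 9 + 3*d² + 8*d)
-62*41 + R(5) = -62*41 + (9 + 3*5² + 8*5) = -2542 + (9 + 3*25 + 40) = -2542 + (9 + 75 + 40) = -2542 + 124 = -2418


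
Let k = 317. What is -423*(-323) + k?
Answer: 136946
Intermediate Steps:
-423*(-323) + k = -423*(-323) + 317 = 136629 + 317 = 136946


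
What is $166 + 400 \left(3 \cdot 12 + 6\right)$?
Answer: $16966$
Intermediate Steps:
$166 + 400 \left(3 \cdot 12 + 6\right) = 166 + 400 \left(36 + 6\right) = 166 + 400 \cdot 42 = 166 + 16800 = 16966$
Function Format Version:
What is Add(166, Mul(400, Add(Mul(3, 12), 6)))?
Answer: 16966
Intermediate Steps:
Add(166, Mul(400, Add(Mul(3, 12), 6))) = Add(166, Mul(400, Add(36, 6))) = Add(166, Mul(400, 42)) = Add(166, 16800) = 16966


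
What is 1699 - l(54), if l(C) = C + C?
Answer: 1591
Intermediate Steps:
l(C) = 2*C
1699 - l(54) = 1699 - 2*54 = 1699 - 1*108 = 1699 - 108 = 1591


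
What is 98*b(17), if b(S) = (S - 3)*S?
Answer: 23324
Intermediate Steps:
b(S) = S*(-3 + S) (b(S) = (-3 + S)*S = S*(-3 + S))
98*b(17) = 98*(17*(-3 + 17)) = 98*(17*14) = 98*238 = 23324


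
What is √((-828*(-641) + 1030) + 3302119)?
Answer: √3833897 ≈ 1958.0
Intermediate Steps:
√((-828*(-641) + 1030) + 3302119) = √((530748 + 1030) + 3302119) = √(531778 + 3302119) = √3833897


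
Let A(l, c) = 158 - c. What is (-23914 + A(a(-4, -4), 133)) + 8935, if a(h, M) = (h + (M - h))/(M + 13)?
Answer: -14954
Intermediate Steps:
a(h, M) = M/(13 + M)
(-23914 + A(a(-4, -4), 133)) + 8935 = (-23914 + (158 - 1*133)) + 8935 = (-23914 + (158 - 133)) + 8935 = (-23914 + 25) + 8935 = -23889 + 8935 = -14954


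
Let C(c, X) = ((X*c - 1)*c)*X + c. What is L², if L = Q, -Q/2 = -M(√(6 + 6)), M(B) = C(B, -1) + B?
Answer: 1008 + 576*√3 ≈ 2005.7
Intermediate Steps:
C(c, X) = c + X*c*(-1 + X*c) (C(c, X) = ((-1 + X*c)*c)*X + c = (c*(-1 + X*c))*X + c = X*c*(-1 + X*c) + c = c + X*c*(-1 + X*c))
M(B) = B + B*(2 + B) (M(B) = B*(1 - 1*(-1) + B*(-1)²) + B = B*(1 + 1 + B*1) + B = B*(1 + 1 + B) + B = B*(2 + B) + B = B + B*(2 + B))
Q = 4*√3*(3 + 2*√3) (Q = -(-2)*√(6 + 6)*(3 + √(6 + 6)) = -(-2)*√12*(3 + √12) = -(-2)*(2*√3)*(3 + 2*√3) = -(-2)*2*√3*(3 + 2*√3) = -(-4)*√3*(3 + 2*√3) = 4*√3*(3 + 2*√3) ≈ 44.785)
L = 24 + 12*√3 ≈ 44.785
L² = (24 + 12*√3)²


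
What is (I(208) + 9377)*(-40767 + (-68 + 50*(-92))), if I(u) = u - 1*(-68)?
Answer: -438584055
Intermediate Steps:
I(u) = 68 + u (I(u) = u + 68 = 68 + u)
(I(208) + 9377)*(-40767 + (-68 + 50*(-92))) = ((68 + 208) + 9377)*(-40767 + (-68 + 50*(-92))) = (276 + 9377)*(-40767 + (-68 - 4600)) = 9653*(-40767 - 4668) = 9653*(-45435) = -438584055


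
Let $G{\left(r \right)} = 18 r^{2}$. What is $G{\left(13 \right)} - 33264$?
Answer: $-30222$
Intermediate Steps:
$G{\left(13 \right)} - 33264 = 18 \cdot 13^{2} - 33264 = 18 \cdot 169 - 33264 = 3042 - 33264 = -30222$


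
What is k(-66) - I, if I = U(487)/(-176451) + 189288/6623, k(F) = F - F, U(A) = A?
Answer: -33396831487/1168634973 ≈ -28.578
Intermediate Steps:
k(F) = 0
I = 33396831487/1168634973 (I = 487/(-176451) + 189288/6623 = 487*(-1/176451) + 189288*(1/6623) = -487/176451 + 189288/6623 = 33396831487/1168634973 ≈ 28.578)
k(-66) - I = 0 - 1*33396831487/1168634973 = 0 - 33396831487/1168634973 = -33396831487/1168634973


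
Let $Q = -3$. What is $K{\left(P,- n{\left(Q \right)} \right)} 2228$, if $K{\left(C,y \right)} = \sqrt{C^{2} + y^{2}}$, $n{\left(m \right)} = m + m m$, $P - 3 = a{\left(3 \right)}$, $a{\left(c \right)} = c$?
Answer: $13368 \sqrt{2} \approx 18905.0$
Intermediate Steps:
$P = 6$ ($P = 3 + 3 = 6$)
$n{\left(m \right)} = m + m^{2}$
$K{\left(P,- n{\left(Q \right)} \right)} 2228 = \sqrt{6^{2} + \left(- \left(-3\right) \left(1 - 3\right)\right)^{2}} \cdot 2228 = \sqrt{36 + \left(- \left(-3\right) \left(-2\right)\right)^{2}} \cdot 2228 = \sqrt{36 + \left(\left(-1\right) 6\right)^{2}} \cdot 2228 = \sqrt{36 + \left(-6\right)^{2}} \cdot 2228 = \sqrt{36 + 36} \cdot 2228 = \sqrt{72} \cdot 2228 = 6 \sqrt{2} \cdot 2228 = 13368 \sqrt{2}$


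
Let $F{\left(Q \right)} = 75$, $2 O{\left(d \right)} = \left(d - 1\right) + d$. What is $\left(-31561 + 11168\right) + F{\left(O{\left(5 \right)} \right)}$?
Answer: $-20318$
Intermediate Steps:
$O{\left(d \right)} = - \frac{1}{2} + d$ ($O{\left(d \right)} = \frac{\left(d - 1\right) + d}{2} = \frac{\left(-1 + d\right) + d}{2} = \frac{-1 + 2 d}{2} = - \frac{1}{2} + d$)
$\left(-31561 + 11168\right) + F{\left(O{\left(5 \right)} \right)} = \left(-31561 + 11168\right) + 75 = -20393 + 75 = -20318$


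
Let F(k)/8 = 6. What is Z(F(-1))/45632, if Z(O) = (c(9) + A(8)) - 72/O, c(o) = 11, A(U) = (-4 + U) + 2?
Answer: 1/2944 ≈ 0.00033967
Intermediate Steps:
F(k) = 48 (F(k) = 8*6 = 48)
A(U) = -2 + U
Z(O) = 17 - 72/O (Z(O) = (11 + (-2 + 8)) - 72/O = (11 + 6) - 72/O = 17 - 72/O)
Z(F(-1))/45632 = (17 - 72/48)/45632 = (17 - 72*1/48)*(1/45632) = (17 - 3/2)*(1/45632) = (31/2)*(1/45632) = 1/2944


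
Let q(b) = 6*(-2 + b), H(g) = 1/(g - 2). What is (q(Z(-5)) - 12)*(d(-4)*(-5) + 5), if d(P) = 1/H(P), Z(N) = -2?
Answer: -1260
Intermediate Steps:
H(g) = 1/(-2 + g)
q(b) = -12 + 6*b
d(P) = -2 + P (d(P) = 1/(1/(-2 + P)) = -2 + P)
(q(Z(-5)) - 12)*(d(-4)*(-5) + 5) = ((-12 + 6*(-2)) - 12)*((-2 - 4)*(-5) + 5) = ((-12 - 12) - 12)*(-6*(-5) + 5) = (-24 - 12)*(30 + 5) = -36*35 = -1260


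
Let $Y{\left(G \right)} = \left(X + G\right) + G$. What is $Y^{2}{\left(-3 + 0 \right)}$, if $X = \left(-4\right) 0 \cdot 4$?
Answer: $36$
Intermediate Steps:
$X = 0$ ($X = 0 \cdot 4 = 0$)
$Y{\left(G \right)} = 2 G$ ($Y{\left(G \right)} = \left(0 + G\right) + G = G + G = 2 G$)
$Y^{2}{\left(-3 + 0 \right)} = \left(2 \left(-3 + 0\right)\right)^{2} = \left(2 \left(-3\right)\right)^{2} = \left(-6\right)^{2} = 36$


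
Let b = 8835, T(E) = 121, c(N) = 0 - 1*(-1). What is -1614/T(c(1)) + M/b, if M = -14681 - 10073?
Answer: -17254924/1069035 ≈ -16.141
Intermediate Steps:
c(N) = 1 (c(N) = 0 + 1 = 1)
M = -24754
-1614/T(c(1)) + M/b = -1614/121 - 24754/8835 = -17254924/1069035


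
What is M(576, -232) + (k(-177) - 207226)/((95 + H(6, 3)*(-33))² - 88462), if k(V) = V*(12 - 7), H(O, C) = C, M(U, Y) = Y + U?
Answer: 30633535/88446 ≈ 346.35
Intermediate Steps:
M(U, Y) = U + Y
k(V) = 5*V (k(V) = V*5 = 5*V)
M(576, -232) + (k(-177) - 207226)/((95 + H(6, 3)*(-33))² - 88462) = (576 - 232) + (5*(-177) - 207226)/((95 + 3*(-33))² - 88462) = 344 + (-885 - 207226)/((95 - 99)² - 88462) = 344 - 208111/((-4)² - 88462) = 344 - 208111/(16 - 88462) = 344 - 208111/(-88446) = 344 - 208111*(-1/88446) = 344 + 208111/88446 = 30633535/88446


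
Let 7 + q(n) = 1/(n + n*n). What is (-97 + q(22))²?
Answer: 2769180129/256036 ≈ 10816.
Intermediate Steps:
q(n) = -7 + 1/(n + n²) (q(n) = -7 + 1/(n + n*n) = -7 + 1/(n + n²))
(-97 + q(22))² = (-97 + (1 - 7*22 - 7*22²)/(22*(1 + 22)))² = (-97 + (1/22)*(1 - 154 - 7*484)/23)² = (-97 + (1/22)*(1/23)*(1 - 154 - 3388))² = (-97 + (1/22)*(1/23)*(-3541))² = (-97 - 3541/506)² = (-52623/506)² = 2769180129/256036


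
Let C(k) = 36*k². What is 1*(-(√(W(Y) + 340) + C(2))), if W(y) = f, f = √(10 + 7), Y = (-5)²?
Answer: -144 - √(340 + √17) ≈ -162.55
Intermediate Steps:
Y = 25
f = √17 ≈ 4.1231
W(y) = √17
1*(-(√(W(Y) + 340) + C(2))) = 1*(-(√(√17 + 340) + 36*2²)) = 1*(-(√(340 + √17) + 36*4)) = 1*(-(√(340 + √17) + 144)) = 1*(-(144 + √(340 + √17))) = 1*(-144 - √(340 + √17)) = -144 - √(340 + √17)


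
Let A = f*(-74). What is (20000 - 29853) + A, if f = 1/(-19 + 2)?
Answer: -167427/17 ≈ -9848.6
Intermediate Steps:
f = -1/17 (f = 1/(-17) = -1/17 ≈ -0.058824)
A = 74/17 (A = -1/17*(-74) = 74/17 ≈ 4.3529)
(20000 - 29853) + A = (20000 - 29853) + 74/17 = -9853 + 74/17 = -167427/17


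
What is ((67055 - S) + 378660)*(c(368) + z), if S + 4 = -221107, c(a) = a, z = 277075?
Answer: 185006205918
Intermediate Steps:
S = -221111 (S = -4 - 221107 = -221111)
((67055 - S) + 378660)*(c(368) + z) = ((67055 - 1*(-221111)) + 378660)*(368 + 277075) = ((67055 + 221111) + 378660)*277443 = (288166 + 378660)*277443 = 666826*277443 = 185006205918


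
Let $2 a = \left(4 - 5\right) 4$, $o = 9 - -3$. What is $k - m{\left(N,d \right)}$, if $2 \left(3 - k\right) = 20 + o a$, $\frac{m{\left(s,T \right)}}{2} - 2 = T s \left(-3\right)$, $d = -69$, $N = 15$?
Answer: $-6209$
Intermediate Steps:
$o = 12$ ($o = 9 + 3 = 12$)
$a = -2$ ($a = \frac{\left(4 - 5\right) 4}{2} = \frac{\left(-1\right) 4}{2} = \frac{1}{2} \left(-4\right) = -2$)
$m{\left(s,T \right)} = 4 - 6 T s$ ($m{\left(s,T \right)} = 4 + 2 T s \left(-3\right) = 4 + 2 \left(- 3 T s\right) = 4 - 6 T s$)
$k = 5$ ($k = 3 - \frac{20 + 12 \left(-2\right)}{2} = 3 - \frac{20 - 24}{2} = 3 - -2 = 3 + 2 = 5$)
$k - m{\left(N,d \right)} = 5 - \left(4 - \left(-414\right) 15\right) = 5 - \left(4 + 6210\right) = 5 - 6214 = -6209$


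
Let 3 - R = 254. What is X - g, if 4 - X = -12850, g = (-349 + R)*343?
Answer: 218654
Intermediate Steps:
R = -251 (R = 3 - 1*254 = 3 - 254 = -251)
g = -205800 (g = (-349 - 251)*343 = -600*343 = -205800)
X = 12854 (X = 4 - 1*(-12850) = 4 + 12850 = 12854)
X - g = 12854 - 1*(-205800) = 12854 + 205800 = 218654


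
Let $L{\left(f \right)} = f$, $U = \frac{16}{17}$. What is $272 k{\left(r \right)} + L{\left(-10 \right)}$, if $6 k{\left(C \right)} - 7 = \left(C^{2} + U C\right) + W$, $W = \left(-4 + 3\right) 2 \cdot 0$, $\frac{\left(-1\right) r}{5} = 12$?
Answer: $\frac{482842}{3} \approx 1.6095 \cdot 10^{5}$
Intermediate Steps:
$r = -60$ ($r = \left(-5\right) 12 = -60$)
$U = \frac{16}{17}$ ($U = 16 \cdot \frac{1}{17} = \frac{16}{17} \approx 0.94118$)
$W = 0$ ($W = \left(-1\right) 2 \cdot 0 = \left(-2\right) 0 = 0$)
$k{\left(C \right)} = \frac{7}{6} + \frac{C^{2}}{6} + \frac{8 C}{51}$ ($k{\left(C \right)} = \frac{7}{6} + \frac{\left(C^{2} + \frac{16 C}{17}\right) + 0}{6} = \frac{7}{6} + \frac{C^{2} + \frac{16 C}{17}}{6} = \frac{7}{6} + \left(\frac{C^{2}}{6} + \frac{8 C}{51}\right) = \frac{7}{6} + \frac{C^{2}}{6} + \frac{8 C}{51}$)
$272 k{\left(r \right)} + L{\left(-10 \right)} = 272 \left(\frac{7}{6} + \frac{\left(-60\right)^{2}}{6} + \frac{8}{51} \left(-60\right)\right) - 10 = 272 \left(\frac{7}{6} + \frac{1}{6} \cdot 3600 - \frac{160}{17}\right) - 10 = 272 \left(\frac{7}{6} + 600 - \frac{160}{17}\right) - 10 = 272 \cdot \frac{60359}{102} - 10 = \frac{482872}{3} - 10 = \frac{482842}{3}$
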